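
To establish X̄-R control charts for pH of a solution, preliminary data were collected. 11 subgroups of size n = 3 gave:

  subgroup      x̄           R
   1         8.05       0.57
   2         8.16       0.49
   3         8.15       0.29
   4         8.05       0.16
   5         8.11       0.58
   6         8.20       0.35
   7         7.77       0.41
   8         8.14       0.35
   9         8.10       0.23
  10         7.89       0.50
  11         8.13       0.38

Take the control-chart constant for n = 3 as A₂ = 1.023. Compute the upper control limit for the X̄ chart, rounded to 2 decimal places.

X̄̄ = (8.05 + 8.16 + 8.15 + 8.05 + 8.11 + 8.20 + 7.77 + 8.14 + 8.10 + 7.89 + 8.13) / 11 = 88.7500 / 11 = 8.0682
R̄ = (0.57 + 0.49 + 0.29 + 0.16 + 0.58 + 0.35 + 0.41 + 0.35 + 0.23 + 0.50 + 0.38) / 11 = 4.3100 / 11 = 0.3918
UCL = X̄̄ + A₂·R̄ = 8.0682 + 1.023 × 0.3918 = 8.4690

8.47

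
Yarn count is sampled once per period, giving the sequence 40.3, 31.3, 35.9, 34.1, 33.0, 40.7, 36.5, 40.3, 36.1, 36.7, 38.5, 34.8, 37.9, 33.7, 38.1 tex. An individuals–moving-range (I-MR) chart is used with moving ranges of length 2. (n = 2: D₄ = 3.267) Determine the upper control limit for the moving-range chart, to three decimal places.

12.648

Moving ranges: 9.0, 4.6, 1.8, 1.1, 7.7, 4.2, 3.8, 4.2, 0.6, 1.8, 3.7, 3.1, 4.2, 4.4; M̄R̄ = 54.2000 / 14 = 3.8714
UCL_MR = D₄·M̄R̄ = 3.267 × 3.8714 = 12.6480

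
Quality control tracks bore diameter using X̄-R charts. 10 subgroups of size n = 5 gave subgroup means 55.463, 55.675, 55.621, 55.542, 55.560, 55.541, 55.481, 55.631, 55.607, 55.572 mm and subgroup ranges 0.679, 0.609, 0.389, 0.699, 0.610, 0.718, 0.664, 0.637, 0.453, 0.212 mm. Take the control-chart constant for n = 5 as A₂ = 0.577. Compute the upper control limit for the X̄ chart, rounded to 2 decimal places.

55.90

X̄̄ = (55.463 + 55.675 + 55.621 + 55.542 + 55.560 + 55.541 + 55.481 + 55.631 + 55.607 + 55.572) / 10 = 555.6930 / 10 = 55.5693
R̄ = (0.679 + 0.609 + 0.389 + 0.699 + 0.610 + 0.718 + 0.664 + 0.637 + 0.453 + 0.212) / 10 = 5.6700 / 10 = 0.5670
UCL = X̄̄ + A₂·R̄ = 55.5693 + 0.577 × 0.5670 = 55.8965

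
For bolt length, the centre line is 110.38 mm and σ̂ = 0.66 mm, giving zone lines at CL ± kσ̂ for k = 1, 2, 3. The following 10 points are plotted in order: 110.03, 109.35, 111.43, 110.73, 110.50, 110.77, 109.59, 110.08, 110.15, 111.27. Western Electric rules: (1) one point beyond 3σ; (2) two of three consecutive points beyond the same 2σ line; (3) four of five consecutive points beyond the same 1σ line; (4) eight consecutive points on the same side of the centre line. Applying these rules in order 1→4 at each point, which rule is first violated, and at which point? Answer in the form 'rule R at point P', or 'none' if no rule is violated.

none

Zone of each point (C = within 1σ̂, B = 1σ̂–2σ̂, A = 2σ̂–3σ̂, * = beyond 3σ̂; sign = side of CL): 1:-C, 2:-B, 3:+B, 4:+C, 5:+C, 6:+C, 7:-B, 8:-C, 9:-C, 10:+B
No rule fires across all 10 points.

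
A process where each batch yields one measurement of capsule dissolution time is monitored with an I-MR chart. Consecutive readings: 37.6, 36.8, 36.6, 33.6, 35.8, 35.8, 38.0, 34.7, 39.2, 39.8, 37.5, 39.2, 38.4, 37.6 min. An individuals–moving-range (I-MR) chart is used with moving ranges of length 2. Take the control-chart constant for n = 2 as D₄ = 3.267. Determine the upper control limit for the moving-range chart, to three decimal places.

Moving ranges: 0.8, 0.2, 3.0, 2.2, 0.0, 2.2, 3.3, 4.5, 0.6, 2.3, 1.7, 0.8, 0.8; M̄R̄ = 22.4000 / 13 = 1.7231
UCL_MR = D₄·M̄R̄ = 3.267 × 1.7231 = 5.6293

5.629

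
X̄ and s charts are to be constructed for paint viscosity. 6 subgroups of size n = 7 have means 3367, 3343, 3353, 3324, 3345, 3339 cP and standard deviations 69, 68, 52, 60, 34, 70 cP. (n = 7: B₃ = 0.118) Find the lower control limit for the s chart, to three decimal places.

s̄ = (69 + 68 + 52 + 60 + 34 + 70) / 6 = 58.8333
LCL_s = B₃·s̄ = 0.118 × 58.8333 = 6.9423

6.942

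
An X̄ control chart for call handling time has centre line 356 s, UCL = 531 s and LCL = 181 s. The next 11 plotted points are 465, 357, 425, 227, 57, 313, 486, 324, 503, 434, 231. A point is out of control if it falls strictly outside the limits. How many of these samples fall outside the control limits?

1

Compare each point to [181, 531]: sample 5 = 57 < LCL.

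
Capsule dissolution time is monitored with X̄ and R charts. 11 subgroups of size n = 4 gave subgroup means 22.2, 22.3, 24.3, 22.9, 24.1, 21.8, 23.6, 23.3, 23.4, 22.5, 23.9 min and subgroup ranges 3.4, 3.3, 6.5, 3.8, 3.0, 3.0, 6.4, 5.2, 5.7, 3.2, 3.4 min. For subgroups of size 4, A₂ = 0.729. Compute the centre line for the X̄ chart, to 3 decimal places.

23.118

X̄̄ = (22.2 + 22.3 + 24.3 + 22.9 + 24.1 + 21.8 + 23.6 + 23.3 + 23.4 + 22.5 + 23.9) / 11 = 254.3000 / 11 = 23.1182
CL = X̄̄ = 23.1182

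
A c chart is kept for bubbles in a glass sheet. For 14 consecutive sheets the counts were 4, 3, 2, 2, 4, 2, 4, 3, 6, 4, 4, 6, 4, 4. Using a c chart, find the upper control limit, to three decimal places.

9.496

c̄ = (4 + 3 + 2 + 2 + 4 + 2 + 4 + 3 + 6 + 4 + 4 + 6 + 4 + 4) / 14 = 52 / 14 = 3.7143
UCL = c̄ + 3√c̄ = 3.7143 + 3 × √3.7143 = 3.7143 + 3 × 1.9272 = 9.4960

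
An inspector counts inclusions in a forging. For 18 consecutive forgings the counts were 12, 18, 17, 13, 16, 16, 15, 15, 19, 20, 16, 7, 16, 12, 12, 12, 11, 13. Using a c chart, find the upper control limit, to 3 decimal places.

c̄ = (12 + 18 + 17 + 13 + 16 + 16 + 15 + 15 + 19 + 20 + 16 + 7 + 16 + 12 + 12 + 12 + 11 + 13) / 18 = 260 / 18 = 14.4444
UCL = c̄ + 3√c̄ = 14.4444 + 3 × √14.4444 = 14.4444 + 3 × 3.8006 = 25.8462

25.846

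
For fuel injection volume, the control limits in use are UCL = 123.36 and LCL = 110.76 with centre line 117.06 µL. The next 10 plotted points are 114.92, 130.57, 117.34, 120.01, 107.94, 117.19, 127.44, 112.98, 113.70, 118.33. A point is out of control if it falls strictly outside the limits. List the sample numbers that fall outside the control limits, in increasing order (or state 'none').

Compare each point to [110.76, 123.36]: sample 2 = 130.57 > UCL; sample 5 = 107.94 < LCL; sample 7 = 127.44 > UCL.

2, 5, 7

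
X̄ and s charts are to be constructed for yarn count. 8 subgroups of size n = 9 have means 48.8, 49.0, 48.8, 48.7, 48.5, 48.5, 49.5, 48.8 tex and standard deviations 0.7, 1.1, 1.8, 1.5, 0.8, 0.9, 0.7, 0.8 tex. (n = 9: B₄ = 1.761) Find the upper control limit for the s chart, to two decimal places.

1.83

s̄ = (0.7 + 1.1 + 1.8 + 1.5 + 0.8 + 0.9 + 0.7 + 0.8) / 8 = 1.0375
UCL_s = B₄·s̄ = 1.761 × 1.0375 = 1.8270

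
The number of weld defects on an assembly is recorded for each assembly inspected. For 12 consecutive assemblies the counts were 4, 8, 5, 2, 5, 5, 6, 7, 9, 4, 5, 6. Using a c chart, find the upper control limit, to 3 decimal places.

12.536

c̄ = (4 + 8 + 5 + 2 + 5 + 5 + 6 + 7 + 9 + 4 + 5 + 6) / 12 = 66 / 12 = 5.5000
UCL = c̄ + 3√c̄ = 5.5000 + 3 × √5.5000 = 5.5000 + 3 × 2.3452 = 12.5356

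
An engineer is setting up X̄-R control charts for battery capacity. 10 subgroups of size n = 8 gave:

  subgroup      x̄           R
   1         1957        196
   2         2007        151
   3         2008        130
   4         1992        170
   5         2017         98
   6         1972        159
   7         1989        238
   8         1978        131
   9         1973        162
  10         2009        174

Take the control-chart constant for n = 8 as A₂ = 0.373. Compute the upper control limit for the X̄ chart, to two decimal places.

2050.22

X̄̄ = (1957 + 2007 + 2008 + 1992 + 2017 + 1972 + 1989 + 1978 + 1973 + 2009) / 10 = 19902.0000 / 10 = 1990.2000
R̄ = (196 + 151 + 130 + 170 + 98 + 159 + 238 + 131 + 162 + 174) / 10 = 1609.0000 / 10 = 160.9000
UCL = X̄̄ + A₂·R̄ = 1990.2000 + 0.373 × 160.9000 = 2050.2157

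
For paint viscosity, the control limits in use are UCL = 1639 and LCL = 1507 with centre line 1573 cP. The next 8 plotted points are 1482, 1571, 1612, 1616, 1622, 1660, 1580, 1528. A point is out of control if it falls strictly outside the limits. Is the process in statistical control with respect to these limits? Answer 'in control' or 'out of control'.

Compare each point to [1507, 1639]: sample 1 = 1482 < LCL; sample 6 = 1660 > UCL.

out of control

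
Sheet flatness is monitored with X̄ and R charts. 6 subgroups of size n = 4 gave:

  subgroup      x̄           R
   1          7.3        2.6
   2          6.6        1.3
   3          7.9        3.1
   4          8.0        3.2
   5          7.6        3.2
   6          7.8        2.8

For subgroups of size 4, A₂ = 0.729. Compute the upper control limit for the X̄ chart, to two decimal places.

X̄̄ = (7.3 + 6.6 + 7.9 + 8.0 + 7.6 + 7.8) / 6 = 45.2000 / 6 = 7.5333
R̄ = (2.6 + 1.3 + 3.1 + 3.2 + 3.2 + 2.8) / 6 = 16.2000 / 6 = 2.7000
UCL = X̄̄ + A₂·R̄ = 7.5333 + 0.729 × 2.7000 = 9.5016

9.50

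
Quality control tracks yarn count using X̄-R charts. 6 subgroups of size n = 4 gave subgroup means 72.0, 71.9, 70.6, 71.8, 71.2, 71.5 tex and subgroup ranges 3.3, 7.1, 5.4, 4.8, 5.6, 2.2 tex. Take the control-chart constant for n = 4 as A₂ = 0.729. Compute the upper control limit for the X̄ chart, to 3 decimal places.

74.951

X̄̄ = (72.0 + 71.9 + 70.6 + 71.8 + 71.2 + 71.5) / 6 = 429.0000 / 6 = 71.5000
R̄ = (3.3 + 7.1 + 5.4 + 4.8 + 5.6 + 2.2) / 6 = 28.4000 / 6 = 4.7333
UCL = X̄̄ + A₂·R̄ = 71.5000 + 0.729 × 4.7333 = 74.9506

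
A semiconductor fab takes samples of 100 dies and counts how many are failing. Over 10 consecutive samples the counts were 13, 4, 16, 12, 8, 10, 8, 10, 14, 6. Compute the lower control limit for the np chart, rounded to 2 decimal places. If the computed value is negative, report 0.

p̄ = Σdᵢ / (k·n) = 101 / (10 × 100) = 0.10100
LCL = np̄ − 3·√(np̄(1−p̄)) = 10.1000 − 3 × 3.0133 = 1.0601

1.06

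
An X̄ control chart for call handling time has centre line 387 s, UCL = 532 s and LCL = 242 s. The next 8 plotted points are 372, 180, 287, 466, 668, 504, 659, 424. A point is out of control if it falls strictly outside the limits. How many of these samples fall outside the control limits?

3

Compare each point to [242, 532]: sample 2 = 180 < LCL; sample 5 = 668 > UCL; sample 7 = 659 > UCL.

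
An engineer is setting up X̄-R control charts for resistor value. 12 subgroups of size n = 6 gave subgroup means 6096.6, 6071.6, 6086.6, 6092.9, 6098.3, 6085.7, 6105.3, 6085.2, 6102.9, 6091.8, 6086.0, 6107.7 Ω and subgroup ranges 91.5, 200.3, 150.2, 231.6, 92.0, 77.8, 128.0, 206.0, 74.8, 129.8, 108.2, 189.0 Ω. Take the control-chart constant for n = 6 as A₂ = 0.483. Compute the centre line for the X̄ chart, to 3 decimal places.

X̄̄ = (6096.6 + 6071.6 + 6086.6 + 6092.9 + 6098.3 + 6085.7 + 6105.3 + 6085.2 + 6102.9 + 6091.8 + 6086.0 + 6107.7) / 12 = 73110.6000 / 12 = 6092.5500
CL = X̄̄ = 6092.5500

6092.550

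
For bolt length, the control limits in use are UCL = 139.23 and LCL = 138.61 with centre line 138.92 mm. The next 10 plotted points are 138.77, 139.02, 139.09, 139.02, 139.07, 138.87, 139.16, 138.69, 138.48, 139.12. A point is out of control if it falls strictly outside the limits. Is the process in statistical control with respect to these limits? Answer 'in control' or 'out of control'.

out of control

Compare each point to [138.61, 139.23]: sample 9 = 138.48 < LCL.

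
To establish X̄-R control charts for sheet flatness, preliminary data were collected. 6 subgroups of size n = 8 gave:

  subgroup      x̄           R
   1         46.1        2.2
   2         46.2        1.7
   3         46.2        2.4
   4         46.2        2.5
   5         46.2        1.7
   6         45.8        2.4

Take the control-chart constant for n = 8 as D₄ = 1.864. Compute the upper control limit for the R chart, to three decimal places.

R̄ = (2.2 + 1.7 + 2.4 + 2.5 + 1.7 + 2.4) / 6 = 12.9000 / 6 = 2.1500
UCL_R = D₄·R̄ = 1.864 × 2.1500 = 4.0076

4.008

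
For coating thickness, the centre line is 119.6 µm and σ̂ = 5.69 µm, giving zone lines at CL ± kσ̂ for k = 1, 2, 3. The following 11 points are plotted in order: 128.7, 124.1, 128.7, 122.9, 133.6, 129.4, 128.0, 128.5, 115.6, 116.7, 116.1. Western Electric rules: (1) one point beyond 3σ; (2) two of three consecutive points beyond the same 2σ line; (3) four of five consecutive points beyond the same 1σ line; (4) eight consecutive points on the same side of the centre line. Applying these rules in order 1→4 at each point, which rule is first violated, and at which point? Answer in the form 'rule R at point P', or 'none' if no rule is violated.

rule 3 at point 7

Zone of each point (C = within 1σ̂, B = 1σ̂–2σ̂, A = 2σ̂–3σ̂, * = beyond 3σ̂; sign = side of CL): 1:+B, 2:+C, 3:+B, 4:+C, 5:+A, 6:+B, 7:+B, 8:+B, 9:-C, 10:-C, 11:-C
Rule 3 (four of five consecutive points beyond the same 1σ limit) is satisfied at point 7.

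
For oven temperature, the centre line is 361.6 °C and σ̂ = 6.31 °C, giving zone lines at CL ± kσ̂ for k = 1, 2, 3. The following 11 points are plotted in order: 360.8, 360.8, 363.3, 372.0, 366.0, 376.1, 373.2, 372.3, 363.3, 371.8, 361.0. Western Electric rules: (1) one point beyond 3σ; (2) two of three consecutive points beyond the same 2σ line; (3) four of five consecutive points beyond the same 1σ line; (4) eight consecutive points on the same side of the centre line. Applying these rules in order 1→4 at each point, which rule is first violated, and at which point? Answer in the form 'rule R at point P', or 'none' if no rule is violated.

rule 3 at point 8

Zone of each point (C = within 1σ̂, B = 1σ̂–2σ̂, A = 2σ̂–3σ̂, * = beyond 3σ̂; sign = side of CL): 1:-C, 2:-C, 3:+C, 4:+B, 5:+C, 6:+A, 7:+B, 8:+B, 9:+C, 10:+B, 11:-C
Rule 3 (four of five consecutive points beyond the same 1σ limit) is satisfied at point 8.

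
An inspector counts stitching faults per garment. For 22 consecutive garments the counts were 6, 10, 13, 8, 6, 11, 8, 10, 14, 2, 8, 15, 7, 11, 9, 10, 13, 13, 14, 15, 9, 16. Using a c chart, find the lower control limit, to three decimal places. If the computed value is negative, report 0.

0.706

c̄ = (6 + 10 + 13 + 8 + 6 + 11 + 8 + 10 + 14 + 2 + 8 + 15 + 7 + 11 + 9 + 10 + 13 + 13 + 14 + 15 + 9 + 16) / 22 = 228 / 22 = 10.3636
LCL = c̄ − 3√c̄ = 10.3636 − 3 × 3.2193 = 0.7059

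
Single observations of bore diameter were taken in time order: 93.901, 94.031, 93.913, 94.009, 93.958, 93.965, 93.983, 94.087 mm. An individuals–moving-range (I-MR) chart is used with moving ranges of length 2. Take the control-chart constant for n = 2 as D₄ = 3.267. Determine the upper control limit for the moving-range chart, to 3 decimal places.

0.245

Moving ranges: 0.130, 0.118, 0.096, 0.051, 0.007, 0.018, 0.104; M̄R̄ = 0.5240 / 7 = 0.0749
UCL_MR = D₄·M̄R̄ = 3.267 × 0.0749 = 0.2446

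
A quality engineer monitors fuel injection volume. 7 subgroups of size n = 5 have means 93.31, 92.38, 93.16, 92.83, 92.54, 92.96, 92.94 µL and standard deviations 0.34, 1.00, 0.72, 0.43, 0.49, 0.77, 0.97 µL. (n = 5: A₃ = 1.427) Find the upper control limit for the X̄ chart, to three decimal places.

X̄̄ = (93.31 + 92.38 + 93.16 + 92.83 + 92.54 + 92.96 + 92.94) / 7 = 92.8743
s̄ = (0.34 + 1.00 + 0.72 + 0.43 + 0.49 + 0.77 + 0.97) / 7 = 0.6743
UCL = X̄̄ + A₃·s̄ = 92.8743 + 1.427 × 0.6743 = 93.8365

93.836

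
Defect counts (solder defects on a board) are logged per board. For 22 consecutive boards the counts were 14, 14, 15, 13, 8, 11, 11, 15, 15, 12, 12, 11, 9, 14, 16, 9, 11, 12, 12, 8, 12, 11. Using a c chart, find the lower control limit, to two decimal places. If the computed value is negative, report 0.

c̄ = (14 + 14 + 15 + 13 + 8 + 11 + 11 + 15 + 15 + 12 + 12 + 11 + 9 + 14 + 16 + 9 + 11 + 12 + 12 + 8 + 12 + 11) / 22 = 265 / 22 = 12.0455
LCL = c̄ − 3√c̄ = 12.0455 − 3 × 3.4707 = 1.6335

1.63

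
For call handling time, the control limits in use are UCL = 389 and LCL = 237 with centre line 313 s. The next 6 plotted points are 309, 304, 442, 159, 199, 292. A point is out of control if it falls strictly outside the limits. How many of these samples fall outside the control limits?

3

Compare each point to [237, 389]: sample 3 = 442 > UCL; sample 4 = 159 < LCL; sample 5 = 199 < LCL.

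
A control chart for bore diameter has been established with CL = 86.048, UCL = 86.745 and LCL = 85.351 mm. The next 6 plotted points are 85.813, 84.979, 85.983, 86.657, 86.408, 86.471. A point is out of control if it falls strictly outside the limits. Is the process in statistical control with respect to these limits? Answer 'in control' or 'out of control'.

out of control

Compare each point to [85.351, 86.745]: sample 2 = 84.979 < LCL.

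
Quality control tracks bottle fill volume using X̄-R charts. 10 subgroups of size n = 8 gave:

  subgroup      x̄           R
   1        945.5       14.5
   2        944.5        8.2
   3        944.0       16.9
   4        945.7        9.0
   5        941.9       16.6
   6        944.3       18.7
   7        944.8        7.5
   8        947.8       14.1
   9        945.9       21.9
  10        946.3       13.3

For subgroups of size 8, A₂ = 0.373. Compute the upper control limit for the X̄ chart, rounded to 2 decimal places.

950.32

X̄̄ = (945.5 + 944.5 + 944.0 + 945.7 + 941.9 + 944.3 + 944.8 + 947.8 + 945.9 + 946.3) / 10 = 9450.7000 / 10 = 945.0700
R̄ = (14.5 + 8.2 + 16.9 + 9.0 + 16.6 + 18.7 + 7.5 + 14.1 + 21.9 + 13.3) / 10 = 140.7000 / 10 = 14.0700
UCL = X̄̄ + A₂·R̄ = 945.0700 + 0.373 × 14.0700 = 950.3181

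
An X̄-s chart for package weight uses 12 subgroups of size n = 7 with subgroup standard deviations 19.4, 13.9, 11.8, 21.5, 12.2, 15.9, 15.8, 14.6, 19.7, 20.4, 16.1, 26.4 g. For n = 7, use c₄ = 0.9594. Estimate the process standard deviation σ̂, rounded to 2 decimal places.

s̄ = (19.4 + 13.9 + 11.8 + 21.5 + 12.2 + 15.9 + 15.8 + 14.6 + 19.7 + 20.4 + 16.1 + 26.4) / 12 = 17.3083
σ̂ = s̄ / c₄ = 17.3083 / 0.9594 = 18.0408

18.04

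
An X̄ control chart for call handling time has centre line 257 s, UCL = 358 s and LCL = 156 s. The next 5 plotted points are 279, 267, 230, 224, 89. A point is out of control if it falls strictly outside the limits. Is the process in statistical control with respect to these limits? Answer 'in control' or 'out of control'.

out of control

Compare each point to [156, 358]: sample 5 = 89 < LCL.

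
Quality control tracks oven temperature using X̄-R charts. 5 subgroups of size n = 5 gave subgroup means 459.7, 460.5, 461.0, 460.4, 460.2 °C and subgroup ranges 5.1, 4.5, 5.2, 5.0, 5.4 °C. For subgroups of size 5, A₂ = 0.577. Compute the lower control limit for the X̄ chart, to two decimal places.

457.45

X̄̄ = (459.7 + 460.5 + 461.0 + 460.4 + 460.2) / 5 = 2301.8000 / 5 = 460.3600
R̄ = (5.1 + 4.5 + 5.2 + 5.0 + 5.4) / 5 = 25.2000 / 5 = 5.0400
LCL = X̄̄ − A₂·R̄ = 460.3600 − 0.577 × 5.0400 = 457.4519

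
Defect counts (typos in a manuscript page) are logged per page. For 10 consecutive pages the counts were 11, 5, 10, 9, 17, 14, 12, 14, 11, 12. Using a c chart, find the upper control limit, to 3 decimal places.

c̄ = (11 + 5 + 10 + 9 + 17 + 14 + 12 + 14 + 11 + 12) / 10 = 115 / 10 = 11.5000
UCL = c̄ + 3√c̄ = 11.5000 + 3 × √11.5000 = 11.5000 + 3 × 3.3912 = 21.6735

21.673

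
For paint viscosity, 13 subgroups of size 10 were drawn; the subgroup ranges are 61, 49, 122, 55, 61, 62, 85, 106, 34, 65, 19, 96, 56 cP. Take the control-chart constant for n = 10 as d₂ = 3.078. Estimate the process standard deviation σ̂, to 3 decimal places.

21.767

R̄ = (61 + 49 + 122 + 55 + 61 + 62 + 85 + 106 + 34 + 65 + 19 + 96 + 56) / 13 = 67.0000
σ̂ = R̄ / d₂ = 67.0000 / 3.078 = 21.7674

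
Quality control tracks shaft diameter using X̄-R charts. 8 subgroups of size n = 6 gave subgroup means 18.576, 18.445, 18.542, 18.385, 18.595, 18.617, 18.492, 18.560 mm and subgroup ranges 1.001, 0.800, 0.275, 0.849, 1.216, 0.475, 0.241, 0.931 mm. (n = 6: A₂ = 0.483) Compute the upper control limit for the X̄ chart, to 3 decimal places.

X̄̄ = (18.576 + 18.445 + 18.542 + 18.385 + 18.595 + 18.617 + 18.492 + 18.560) / 8 = 148.2120 / 8 = 18.5265
R̄ = (1.001 + 0.800 + 0.275 + 0.849 + 1.216 + 0.475 + 0.241 + 0.931) / 8 = 5.7880 / 8 = 0.7235
UCL = X̄̄ + A₂·R̄ = 18.5265 + 0.483 × 0.7235 = 18.8760

18.876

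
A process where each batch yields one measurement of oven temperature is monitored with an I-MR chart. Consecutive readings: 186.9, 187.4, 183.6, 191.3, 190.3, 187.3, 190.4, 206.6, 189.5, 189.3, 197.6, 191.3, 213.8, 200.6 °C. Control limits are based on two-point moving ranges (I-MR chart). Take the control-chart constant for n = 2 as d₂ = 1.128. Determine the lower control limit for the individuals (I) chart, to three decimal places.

X̄ = (186.9 + 187.4 + 183.6 + 191.3 + 190.3 + 187.3 + 190.4 + 206.6 + 189.5 + 189.3 + 197.6 + 191.3 + 213.8 + 200.6) / 14 = 193.2786
Moving ranges: 0.5, 3.8, 7.7, 1.0, 3.0, 3.1, 16.2, 17.1, 0.2, 8.3, 6.3, 22.5, 13.2; M̄R̄ = 102.9000 / 13 = 7.9154
LCL = X̄ − 3·M̄R̄/d₂ = 193.2786 − 3 × 7.9154 / 1.128 = 172.2270

172.227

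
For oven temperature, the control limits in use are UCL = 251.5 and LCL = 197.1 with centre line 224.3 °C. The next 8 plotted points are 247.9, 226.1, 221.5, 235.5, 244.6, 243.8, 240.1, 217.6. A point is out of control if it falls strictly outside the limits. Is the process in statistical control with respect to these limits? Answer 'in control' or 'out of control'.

in control

All 8 points lie within [197.1, 251.5].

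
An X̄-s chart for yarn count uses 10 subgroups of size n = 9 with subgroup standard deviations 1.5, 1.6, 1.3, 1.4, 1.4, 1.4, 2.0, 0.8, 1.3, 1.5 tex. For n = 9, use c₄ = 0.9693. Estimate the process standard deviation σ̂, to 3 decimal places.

s̄ = (1.5 + 1.6 + 1.3 + 1.4 + 1.4 + 1.4 + 2.0 + 0.8 + 1.3 + 1.5) / 10 = 1.4200
σ̂ = s̄ / c₄ = 1.4200 / 0.9693 = 1.4650

1.465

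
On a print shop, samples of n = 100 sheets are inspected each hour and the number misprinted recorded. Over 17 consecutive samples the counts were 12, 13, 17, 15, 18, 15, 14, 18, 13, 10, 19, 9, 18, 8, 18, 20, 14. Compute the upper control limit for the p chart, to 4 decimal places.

0.2541

p̄ = Σdᵢ / (k·n) = 251 / (17 × 100) = 0.14765
UCL = p̄ + 3·√(p̄(1−p̄)/n) = 0.14765 + 3 × √(0.14765×0.85235/100) = 0.14765 + 3 × 0.03547 = 0.25407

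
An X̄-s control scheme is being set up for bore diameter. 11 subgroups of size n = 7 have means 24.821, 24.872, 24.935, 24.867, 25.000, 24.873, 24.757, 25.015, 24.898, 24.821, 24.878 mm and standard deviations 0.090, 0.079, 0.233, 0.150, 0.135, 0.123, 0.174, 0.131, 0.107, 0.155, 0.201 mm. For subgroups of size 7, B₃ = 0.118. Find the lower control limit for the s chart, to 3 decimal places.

s̄ = (0.090 + 0.079 + 0.233 + 0.150 + 0.135 + 0.123 + 0.174 + 0.131 + 0.107 + 0.155 + 0.201) / 11 = 0.1435
LCL_s = B₃·s̄ = 0.118 × 0.1435 = 0.0169

0.017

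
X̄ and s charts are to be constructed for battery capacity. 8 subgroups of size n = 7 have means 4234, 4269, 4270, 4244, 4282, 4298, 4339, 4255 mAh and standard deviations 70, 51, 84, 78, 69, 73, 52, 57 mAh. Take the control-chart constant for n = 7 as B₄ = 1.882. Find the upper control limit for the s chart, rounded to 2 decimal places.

125.62

s̄ = (70 + 51 + 84 + 78 + 69 + 73 + 52 + 57) / 8 = 66.7500
UCL_s = B₄·s̄ = 1.882 × 66.7500 = 125.6235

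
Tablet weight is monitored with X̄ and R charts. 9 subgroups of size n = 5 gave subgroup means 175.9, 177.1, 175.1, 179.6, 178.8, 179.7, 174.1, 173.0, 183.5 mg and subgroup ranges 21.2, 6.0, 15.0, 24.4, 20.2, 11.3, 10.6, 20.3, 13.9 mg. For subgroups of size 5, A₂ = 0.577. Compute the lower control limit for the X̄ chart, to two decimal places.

X̄̄ = (175.9 + 177.1 + 175.1 + 179.6 + 178.8 + 179.7 + 174.1 + 173.0 + 183.5) / 9 = 1596.8000 / 9 = 177.4222
R̄ = (21.2 + 6.0 + 15.0 + 24.4 + 20.2 + 11.3 + 10.6 + 20.3 + 13.9) / 9 = 142.9000 / 9 = 15.8778
LCL = X̄̄ − A₂·R̄ = 177.4222 − 0.577 × 15.8778 = 168.2607

168.26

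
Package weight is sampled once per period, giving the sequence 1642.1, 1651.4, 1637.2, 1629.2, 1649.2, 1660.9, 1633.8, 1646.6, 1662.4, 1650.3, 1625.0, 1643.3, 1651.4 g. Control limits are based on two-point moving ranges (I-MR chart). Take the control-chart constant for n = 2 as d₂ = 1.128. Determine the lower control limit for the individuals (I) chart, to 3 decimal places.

X̄ = (1642.1 + 1651.4 + 1637.2 + 1629.2 + 1649.2 + 1660.9 + 1633.8 + 1646.6 + 1662.4 + 1650.3 + 1625.0 + 1643.3 + 1651.4) / 13 = 1644.8308
Moving ranges: 9.3, 14.2, 8.0, 20.0, 11.7, 27.1, 12.8, 15.8, 12.1, 25.3, 18.3, 8.1; M̄R̄ = 182.7000 / 12 = 15.2250
LCL = X̄ − 3·M̄R̄/d₂ = 1644.8308 − 3 × 15.2250 / 1.128 = 1604.3387

1604.339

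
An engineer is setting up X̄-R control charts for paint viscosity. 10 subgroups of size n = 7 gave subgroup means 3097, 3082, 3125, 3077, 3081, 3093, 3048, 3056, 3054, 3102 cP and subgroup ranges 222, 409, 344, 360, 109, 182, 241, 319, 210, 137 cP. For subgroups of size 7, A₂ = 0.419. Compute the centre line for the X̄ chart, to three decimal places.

X̄̄ = (3097 + 3082 + 3125 + 3077 + 3081 + 3093 + 3048 + 3056 + 3054 + 3102) / 10 = 30815.0000 / 10 = 3081.5000
CL = X̄̄ = 3081.5000

3081.500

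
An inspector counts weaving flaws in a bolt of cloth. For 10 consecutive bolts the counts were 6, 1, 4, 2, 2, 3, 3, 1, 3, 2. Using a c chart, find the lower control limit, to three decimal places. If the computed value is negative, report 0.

0.000

c̄ = (6 + 1 + 4 + 2 + 2 + 3 + 3 + 1 + 3 + 2) / 10 = 27 / 10 = 2.7000
LCL = c̄ − 3√c̄ = 2.7000 − 3 × 1.6432 = -2.2295 → 0 (cannot be negative)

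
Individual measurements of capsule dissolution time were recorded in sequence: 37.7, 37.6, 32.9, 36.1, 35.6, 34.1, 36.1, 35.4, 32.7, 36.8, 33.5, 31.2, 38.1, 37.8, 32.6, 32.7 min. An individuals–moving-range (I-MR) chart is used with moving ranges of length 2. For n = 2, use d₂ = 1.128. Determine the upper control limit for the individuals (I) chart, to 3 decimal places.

41.723

X̄ = (37.7 + 37.6 + 32.9 + 36.1 + 35.6 + 34.1 + 36.1 + 35.4 + 32.7 + 36.8 + 33.5 + 31.2 + 38.1 + 37.8 + 32.6 + 32.7) / 16 = 35.0562
Moving ranges: 0.1, 4.7, 3.2, 0.5, 1.5, 2.0, 0.7, 2.7, 4.1, 3.3, 2.3, 6.9, 0.3, 5.2, 0.1; M̄R̄ = 37.6000 / 15 = 2.5067
UCL = X̄ + 3·M̄R̄/d₂ = 35.0562 + 3 × 2.5067 / 1.128 = 41.7229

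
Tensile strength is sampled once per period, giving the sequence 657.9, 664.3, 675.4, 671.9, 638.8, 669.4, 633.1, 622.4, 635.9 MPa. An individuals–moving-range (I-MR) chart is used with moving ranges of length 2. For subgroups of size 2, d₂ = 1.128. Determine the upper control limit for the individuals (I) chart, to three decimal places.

700.393

X̄ = (657.9 + 664.3 + 675.4 + 671.9 + 638.8 + 669.4 + 633.1 + 622.4 + 635.9) / 9 = 652.1222
Moving ranges: 6.4, 11.1, 3.5, 33.1, 30.6, 36.3, 10.7, 13.5; M̄R̄ = 145.2000 / 8 = 18.1500
UCL = X̄ + 3·M̄R̄/d₂ = 652.1222 + 3 × 18.1500 / 1.128 = 700.3935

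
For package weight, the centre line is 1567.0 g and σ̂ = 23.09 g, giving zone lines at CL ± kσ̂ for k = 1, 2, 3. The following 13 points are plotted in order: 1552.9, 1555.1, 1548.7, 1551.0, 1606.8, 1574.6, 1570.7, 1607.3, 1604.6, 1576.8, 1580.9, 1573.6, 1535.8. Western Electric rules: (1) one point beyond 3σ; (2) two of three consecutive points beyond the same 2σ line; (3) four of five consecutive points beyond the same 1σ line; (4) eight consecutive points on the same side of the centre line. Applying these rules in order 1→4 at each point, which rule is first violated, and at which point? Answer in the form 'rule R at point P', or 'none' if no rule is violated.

rule 4 at point 12

Zone of each point (C = within 1σ̂, B = 1σ̂–2σ̂, A = 2σ̂–3σ̂, * = beyond 3σ̂; sign = side of CL): 1:-C, 2:-C, 3:-C, 4:-C, 5:+B, 6:+C, 7:+C, 8:+B, 9:+B, 10:+C, 11:+C, 12:+C, 13:-B
Rule 4 (eight consecutive points on the same side of the centre line) is satisfied at point 12.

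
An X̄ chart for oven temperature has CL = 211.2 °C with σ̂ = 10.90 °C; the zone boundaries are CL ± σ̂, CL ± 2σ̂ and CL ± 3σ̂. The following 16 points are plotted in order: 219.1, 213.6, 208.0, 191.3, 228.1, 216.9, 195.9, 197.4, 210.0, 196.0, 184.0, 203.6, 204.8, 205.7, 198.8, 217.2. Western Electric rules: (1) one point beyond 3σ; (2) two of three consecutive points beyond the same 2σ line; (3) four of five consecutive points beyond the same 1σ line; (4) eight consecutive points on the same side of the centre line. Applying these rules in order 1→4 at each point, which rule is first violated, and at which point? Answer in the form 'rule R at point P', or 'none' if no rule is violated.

rule 3 at point 11

Zone of each point (C = within 1σ̂, B = 1σ̂–2σ̂, A = 2σ̂–3σ̂, * = beyond 3σ̂; sign = side of CL): 1:+C, 2:+C, 3:-C, 4:-B, 5:+B, 6:+C, 7:-B, 8:-B, 9:-C, 10:-B, 11:-A, 12:-C, 13:-C, 14:-C, 15:-B, 16:+C
Rule 3 (four of five consecutive points beyond the same 1σ limit) is satisfied at point 11.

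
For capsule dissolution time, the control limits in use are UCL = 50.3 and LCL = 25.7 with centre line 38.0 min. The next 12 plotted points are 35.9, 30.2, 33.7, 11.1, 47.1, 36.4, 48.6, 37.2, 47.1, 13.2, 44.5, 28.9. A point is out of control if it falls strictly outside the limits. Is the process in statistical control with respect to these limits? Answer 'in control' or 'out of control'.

Compare each point to [25.7, 50.3]: sample 4 = 11.1 < LCL; sample 10 = 13.2 < LCL.

out of control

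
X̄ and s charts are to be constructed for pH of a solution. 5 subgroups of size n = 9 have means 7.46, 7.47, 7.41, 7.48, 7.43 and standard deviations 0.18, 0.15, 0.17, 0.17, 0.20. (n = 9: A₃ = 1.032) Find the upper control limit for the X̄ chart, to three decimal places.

7.630

X̄̄ = (7.46 + 7.47 + 7.41 + 7.48 + 7.43) / 5 = 7.4500
s̄ = (0.18 + 0.15 + 0.17 + 0.17 + 0.20) / 5 = 0.1740
UCL = X̄̄ + A₃·s̄ = 7.4500 + 1.032 × 0.1740 = 7.6296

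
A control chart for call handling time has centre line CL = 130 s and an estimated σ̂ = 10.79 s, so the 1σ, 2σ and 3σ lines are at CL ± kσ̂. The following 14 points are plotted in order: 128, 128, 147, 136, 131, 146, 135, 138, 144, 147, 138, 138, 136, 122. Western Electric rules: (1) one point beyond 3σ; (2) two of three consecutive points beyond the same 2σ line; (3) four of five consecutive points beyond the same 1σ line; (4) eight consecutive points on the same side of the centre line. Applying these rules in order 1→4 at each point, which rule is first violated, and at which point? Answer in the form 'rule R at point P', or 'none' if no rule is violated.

Zone of each point (C = within 1σ̂, B = 1σ̂–2σ̂, A = 2σ̂–3σ̂, * = beyond 3σ̂; sign = side of CL): 1:-C, 2:-C, 3:+B, 4:+C, 5:+C, 6:+B, 7:+C, 8:+C, 9:+B, 10:+B, 11:+C, 12:+C, 13:+C, 14:-C
Rule 4 (eight consecutive points on the same side of the centre line) is satisfied at point 10.

rule 4 at point 10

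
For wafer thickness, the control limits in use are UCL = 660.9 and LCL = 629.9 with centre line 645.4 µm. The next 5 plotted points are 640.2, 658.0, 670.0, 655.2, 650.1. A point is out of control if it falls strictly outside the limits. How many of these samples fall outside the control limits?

1

Compare each point to [629.9, 660.9]: sample 3 = 670.0 > UCL.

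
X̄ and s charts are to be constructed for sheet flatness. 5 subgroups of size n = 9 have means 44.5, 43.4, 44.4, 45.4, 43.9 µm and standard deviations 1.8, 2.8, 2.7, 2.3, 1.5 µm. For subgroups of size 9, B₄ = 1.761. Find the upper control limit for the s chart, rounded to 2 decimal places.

3.91

s̄ = (1.8 + 2.8 + 2.7 + 2.3 + 1.5) / 5 = 2.2200
UCL_s = B₄·s̄ = 1.761 × 2.2200 = 3.9094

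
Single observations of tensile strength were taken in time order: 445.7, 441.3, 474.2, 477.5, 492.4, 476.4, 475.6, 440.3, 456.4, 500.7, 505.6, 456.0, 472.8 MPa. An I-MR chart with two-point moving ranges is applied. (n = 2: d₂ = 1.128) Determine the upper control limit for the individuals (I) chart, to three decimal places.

X̄ = (445.7 + 441.3 + 474.2 + 477.5 + 492.4 + 476.4 + 475.6 + 440.3 + 456.4 + 500.7 + 505.6 + 456.0 + 472.8) / 13 = 470.3769
Moving ranges: 4.4, 32.9, 3.3, 14.9, 16.0, 0.8, 35.3, 16.1, 44.3, 4.9, 49.6, 16.8; M̄R̄ = 239.3000 / 12 = 19.9417
UCL = X̄ + 3·M̄R̄/d₂ = 470.3769 + 3 × 19.9417 / 1.128 = 523.4133

523.413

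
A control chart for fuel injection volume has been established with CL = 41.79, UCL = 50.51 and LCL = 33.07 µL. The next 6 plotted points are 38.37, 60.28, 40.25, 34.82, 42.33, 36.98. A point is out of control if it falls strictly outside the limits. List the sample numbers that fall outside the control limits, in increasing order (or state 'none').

Compare each point to [33.07, 50.51]: sample 2 = 60.28 > UCL.

2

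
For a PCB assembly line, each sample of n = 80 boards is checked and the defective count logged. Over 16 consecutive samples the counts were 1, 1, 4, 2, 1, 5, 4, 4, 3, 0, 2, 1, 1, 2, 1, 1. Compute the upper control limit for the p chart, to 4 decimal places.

p̄ = Σdᵢ / (k·n) = 33 / (16 × 80) = 0.02578
UCL = p̄ + 3·√(p̄(1−p̄)/n) = 0.02578 + 3 × √(0.02578×0.97422/80) = 0.02578 + 3 × 0.01772 = 0.07894

0.0789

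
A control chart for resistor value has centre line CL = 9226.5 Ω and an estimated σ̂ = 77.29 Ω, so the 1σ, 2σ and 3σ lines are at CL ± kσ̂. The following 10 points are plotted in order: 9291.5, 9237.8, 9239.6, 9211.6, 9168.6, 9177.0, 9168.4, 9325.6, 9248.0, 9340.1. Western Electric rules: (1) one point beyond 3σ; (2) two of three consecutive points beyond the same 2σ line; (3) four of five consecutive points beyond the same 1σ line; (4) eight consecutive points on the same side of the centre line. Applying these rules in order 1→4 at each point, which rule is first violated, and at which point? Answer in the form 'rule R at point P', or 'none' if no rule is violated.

none

Zone of each point (C = within 1σ̂, B = 1σ̂–2σ̂, A = 2σ̂–3σ̂, * = beyond 3σ̂; sign = side of CL): 1:+C, 2:+C, 3:+C, 4:-C, 5:-C, 6:-C, 7:-C, 8:+B, 9:+C, 10:+B
No rule fires across all 10 points.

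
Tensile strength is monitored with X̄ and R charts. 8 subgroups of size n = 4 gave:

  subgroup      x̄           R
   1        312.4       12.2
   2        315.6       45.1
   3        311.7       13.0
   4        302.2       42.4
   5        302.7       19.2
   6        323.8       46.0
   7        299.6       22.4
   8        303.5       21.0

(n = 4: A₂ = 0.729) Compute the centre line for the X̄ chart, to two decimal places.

308.94

X̄̄ = (312.4 + 315.6 + 311.7 + 302.2 + 302.7 + 323.8 + 299.6 + 303.5) / 8 = 2471.5000 / 8 = 308.9375
CL = X̄̄ = 308.9375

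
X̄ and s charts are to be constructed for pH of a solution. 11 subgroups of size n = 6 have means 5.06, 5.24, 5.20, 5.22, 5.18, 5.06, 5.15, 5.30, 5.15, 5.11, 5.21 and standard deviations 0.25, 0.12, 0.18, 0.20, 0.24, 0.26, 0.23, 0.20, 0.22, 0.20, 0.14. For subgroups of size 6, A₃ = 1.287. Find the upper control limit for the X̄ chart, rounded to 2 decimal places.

X̄̄ = (5.06 + 5.24 + 5.20 + 5.22 + 5.18 + 5.06 + 5.15 + 5.30 + 5.15 + 5.11 + 5.21) / 11 = 5.1709
s̄ = (0.25 + 0.12 + 0.18 + 0.20 + 0.24 + 0.26 + 0.23 + 0.20 + 0.22 + 0.20 + 0.14) / 11 = 0.2036
UCL = X̄̄ + A₃·s̄ = 5.1709 + 1.287 × 0.2036 = 5.4330

5.43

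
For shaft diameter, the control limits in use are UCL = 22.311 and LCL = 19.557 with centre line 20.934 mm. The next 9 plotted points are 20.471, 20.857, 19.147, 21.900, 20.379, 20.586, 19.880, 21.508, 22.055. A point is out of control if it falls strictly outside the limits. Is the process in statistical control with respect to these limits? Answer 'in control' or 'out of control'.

out of control

Compare each point to [19.557, 22.311]: sample 3 = 19.147 < LCL.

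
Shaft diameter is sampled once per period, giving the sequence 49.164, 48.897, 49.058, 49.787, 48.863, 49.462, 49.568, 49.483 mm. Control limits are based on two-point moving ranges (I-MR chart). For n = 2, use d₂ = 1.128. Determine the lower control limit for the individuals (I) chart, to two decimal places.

48.19

X̄ = (49.164 + 48.897 + 49.058 + 49.787 + 48.863 + 49.462 + 49.568 + 49.483) / 8 = 49.2852
Moving ranges: 0.267, 0.161, 0.729, 0.924, 0.599, 0.106, 0.085; M̄R̄ = 2.8710 / 7 = 0.4101
LCL = X̄ − 3·M̄R̄/d₂ = 49.2852 − 3 × 0.4101 / 1.128 = 48.1944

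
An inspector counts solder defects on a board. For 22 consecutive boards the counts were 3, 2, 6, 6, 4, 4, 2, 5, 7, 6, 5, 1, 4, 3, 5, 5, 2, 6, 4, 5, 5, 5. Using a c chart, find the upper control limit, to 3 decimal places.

c̄ = (3 + 2 + 6 + 6 + 4 + 4 + 2 + 5 + 7 + 6 + 5 + 1 + 4 + 3 + 5 + 5 + 2 + 6 + 4 + 5 + 5 + 5) / 22 = 95 / 22 = 4.3182
UCL = c̄ + 3√c̄ = 4.3182 + 3 × √4.3182 = 4.3182 + 3 × 2.0780 = 10.5523

10.552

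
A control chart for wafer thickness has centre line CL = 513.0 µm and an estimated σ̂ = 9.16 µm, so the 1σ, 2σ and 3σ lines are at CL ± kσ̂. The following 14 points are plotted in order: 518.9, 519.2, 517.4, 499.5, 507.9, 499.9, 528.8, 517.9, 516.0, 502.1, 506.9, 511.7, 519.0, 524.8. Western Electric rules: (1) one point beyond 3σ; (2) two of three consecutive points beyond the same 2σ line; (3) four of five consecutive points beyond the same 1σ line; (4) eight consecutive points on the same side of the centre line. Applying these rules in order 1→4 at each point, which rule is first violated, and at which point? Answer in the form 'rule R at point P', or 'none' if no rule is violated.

Zone of each point (C = within 1σ̂, B = 1σ̂–2σ̂, A = 2σ̂–3σ̂, * = beyond 3σ̂; sign = side of CL): 1:+C, 2:+C, 3:+C, 4:-B, 5:-C, 6:-B, 7:+B, 8:+C, 9:+C, 10:-B, 11:-C, 12:-C, 13:+C, 14:+B
No rule fires across all 14 points.

none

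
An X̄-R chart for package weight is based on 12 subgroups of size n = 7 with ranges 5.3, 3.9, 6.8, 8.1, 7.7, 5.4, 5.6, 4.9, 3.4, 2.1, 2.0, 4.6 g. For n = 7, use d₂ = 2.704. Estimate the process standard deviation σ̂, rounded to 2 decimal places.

R̄ = (5.3 + 3.9 + 6.8 + 8.1 + 7.7 + 5.4 + 5.6 + 4.9 + 3.4 + 2.1 + 2.0 + 4.6) / 12 = 4.9833
σ̂ = R̄ / d₂ = 4.9833 / 2.704 = 1.8429

1.84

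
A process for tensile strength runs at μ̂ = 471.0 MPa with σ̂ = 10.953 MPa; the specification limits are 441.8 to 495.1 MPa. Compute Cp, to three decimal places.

Cp = (USL − LSL) / (6σ̂) = (495.1 − 441.8) / (6 × 10.953) = 53.3000 / 65.7180 = 0.8110

0.811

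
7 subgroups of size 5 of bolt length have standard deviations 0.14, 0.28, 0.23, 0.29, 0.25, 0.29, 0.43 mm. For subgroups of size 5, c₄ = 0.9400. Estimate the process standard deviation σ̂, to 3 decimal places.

0.290

s̄ = (0.14 + 0.28 + 0.23 + 0.29 + 0.25 + 0.29 + 0.43) / 7 = 0.2729
σ̂ = s̄ / c₄ = 0.2729 / 0.9400 = 0.2903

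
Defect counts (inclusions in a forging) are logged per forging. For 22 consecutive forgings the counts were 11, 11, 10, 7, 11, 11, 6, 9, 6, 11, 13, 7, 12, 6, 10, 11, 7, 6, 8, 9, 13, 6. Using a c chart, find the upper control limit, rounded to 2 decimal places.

c̄ = (11 + 11 + 10 + 7 + 11 + 11 + 6 + 9 + 6 + 11 + 13 + 7 + 12 + 6 + 10 + 11 + 7 + 6 + 8 + 9 + 13 + 6) / 22 = 201 / 22 = 9.1364
UCL = c̄ + 3√c̄ = 9.1364 + 3 × √9.1364 = 9.1364 + 3 × 3.0226 = 18.2043

18.20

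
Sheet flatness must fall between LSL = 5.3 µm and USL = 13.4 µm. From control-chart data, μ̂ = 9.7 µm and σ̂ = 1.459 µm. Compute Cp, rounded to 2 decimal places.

0.93

Cp = (USL − LSL) / (6σ̂) = (13.4 − 5.3) / (6 × 1.459) = 8.1000 / 8.7540 = 0.9253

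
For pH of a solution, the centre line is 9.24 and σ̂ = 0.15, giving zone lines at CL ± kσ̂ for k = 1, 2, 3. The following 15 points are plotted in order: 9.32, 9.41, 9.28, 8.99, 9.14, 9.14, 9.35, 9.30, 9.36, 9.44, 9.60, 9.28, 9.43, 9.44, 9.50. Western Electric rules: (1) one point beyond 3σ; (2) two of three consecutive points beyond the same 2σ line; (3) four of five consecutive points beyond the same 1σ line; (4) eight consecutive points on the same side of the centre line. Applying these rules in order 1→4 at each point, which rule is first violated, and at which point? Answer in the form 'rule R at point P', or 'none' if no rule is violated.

Zone of each point (C = within 1σ̂, B = 1σ̂–2σ̂, A = 2σ̂–3σ̂, * = beyond 3σ̂; sign = side of CL): 1:+C, 2:+B, 3:+C, 4:-B, 5:-C, 6:-C, 7:+C, 8:+C, 9:+C, 10:+B, 11:+A, 12:+C, 13:+B, 14:+B, 15:+B
Rule 3 (four of five consecutive points beyond the same 1σ limit) is satisfied at point 14.

rule 3 at point 14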